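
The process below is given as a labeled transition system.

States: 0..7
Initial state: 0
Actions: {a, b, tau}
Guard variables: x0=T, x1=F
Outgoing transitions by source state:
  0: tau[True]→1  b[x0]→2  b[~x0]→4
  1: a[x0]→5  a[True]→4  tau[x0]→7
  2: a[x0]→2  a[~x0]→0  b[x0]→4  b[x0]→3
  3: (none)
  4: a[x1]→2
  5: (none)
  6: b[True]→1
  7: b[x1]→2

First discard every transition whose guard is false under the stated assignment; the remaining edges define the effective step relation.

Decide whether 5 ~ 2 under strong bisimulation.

Refine partition for ~:
  P[0] = {{0,1,2,3,4,5,6,7}}
  P[1] = {{0},{1},{2},{3,4,5,7},{6}}
stable after 2 split(s): 5 block(s)
5∈{3,4,5,7}, 2∈{2}

Answer: NOT BISIMILAR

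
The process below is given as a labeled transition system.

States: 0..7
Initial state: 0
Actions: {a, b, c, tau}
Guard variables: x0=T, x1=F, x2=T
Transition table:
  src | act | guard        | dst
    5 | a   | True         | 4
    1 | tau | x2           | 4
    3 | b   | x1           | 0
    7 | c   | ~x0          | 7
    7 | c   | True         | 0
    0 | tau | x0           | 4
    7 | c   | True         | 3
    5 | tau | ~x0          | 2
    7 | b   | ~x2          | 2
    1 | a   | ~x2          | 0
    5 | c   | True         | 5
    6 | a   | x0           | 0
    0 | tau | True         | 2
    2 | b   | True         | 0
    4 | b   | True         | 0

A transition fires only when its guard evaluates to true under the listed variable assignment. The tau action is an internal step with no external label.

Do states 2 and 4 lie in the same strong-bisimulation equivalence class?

Answer: BISIMILAR

Trace:
Compute ~ classes (split until stable):
  π0 = {{0,1,2,3,4,5,6,7}}
  π1 = {{0,1},{2,4},{3},{5},{6},{7}}
6 equivalence class(es) (converged in 2)
class of 2: {2,4}; class of 4: {2,4}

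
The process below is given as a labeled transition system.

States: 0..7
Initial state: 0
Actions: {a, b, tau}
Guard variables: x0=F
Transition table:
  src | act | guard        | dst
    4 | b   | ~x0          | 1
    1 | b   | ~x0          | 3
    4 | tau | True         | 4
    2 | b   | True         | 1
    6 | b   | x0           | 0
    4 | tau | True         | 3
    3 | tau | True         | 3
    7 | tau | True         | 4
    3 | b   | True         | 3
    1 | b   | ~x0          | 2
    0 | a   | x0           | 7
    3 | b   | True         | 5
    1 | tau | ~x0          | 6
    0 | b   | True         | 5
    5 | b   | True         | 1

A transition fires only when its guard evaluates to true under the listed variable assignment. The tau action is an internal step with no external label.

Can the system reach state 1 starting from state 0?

Guard filter leaves 13 enabled edge(s).
L0 = {0}
L1 = {5}  cumulative {0,5}
L2 = {1}  cumulative {0,1,5}
L3 = {2,3,6}  cumulative {0,1,2,3,5,6}
Reachable = {0,1,2,3,5,6}
witness 1: b·b

Answer: REACHABLE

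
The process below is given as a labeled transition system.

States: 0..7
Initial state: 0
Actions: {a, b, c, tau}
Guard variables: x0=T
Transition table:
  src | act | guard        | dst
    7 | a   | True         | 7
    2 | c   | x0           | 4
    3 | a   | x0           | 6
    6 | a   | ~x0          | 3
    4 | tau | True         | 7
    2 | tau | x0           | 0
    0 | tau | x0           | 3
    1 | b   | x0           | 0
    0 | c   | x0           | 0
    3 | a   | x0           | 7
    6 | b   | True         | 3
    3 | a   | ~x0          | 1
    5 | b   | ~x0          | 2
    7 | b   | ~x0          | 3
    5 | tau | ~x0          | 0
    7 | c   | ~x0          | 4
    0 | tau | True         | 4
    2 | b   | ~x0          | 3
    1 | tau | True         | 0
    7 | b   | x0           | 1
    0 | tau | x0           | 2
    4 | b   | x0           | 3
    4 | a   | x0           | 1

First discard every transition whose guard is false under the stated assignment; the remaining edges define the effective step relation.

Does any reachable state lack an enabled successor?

Answer: DEADLOCK-FREE

Working:
R = {0,1,2,3,4,6,7}
  0: c→0  tau→2  tau→3  tau→4  [4 out]
  1: b→0  tau→0  [2 out]
  2: c→4  tau→0  [2 out]
  3: a→6  a→7  [2 out]
  4: a→1  b→3  tau→7  [3 out]
  6: b→3  [1 out]
  7: a→7  b→1  [2 out]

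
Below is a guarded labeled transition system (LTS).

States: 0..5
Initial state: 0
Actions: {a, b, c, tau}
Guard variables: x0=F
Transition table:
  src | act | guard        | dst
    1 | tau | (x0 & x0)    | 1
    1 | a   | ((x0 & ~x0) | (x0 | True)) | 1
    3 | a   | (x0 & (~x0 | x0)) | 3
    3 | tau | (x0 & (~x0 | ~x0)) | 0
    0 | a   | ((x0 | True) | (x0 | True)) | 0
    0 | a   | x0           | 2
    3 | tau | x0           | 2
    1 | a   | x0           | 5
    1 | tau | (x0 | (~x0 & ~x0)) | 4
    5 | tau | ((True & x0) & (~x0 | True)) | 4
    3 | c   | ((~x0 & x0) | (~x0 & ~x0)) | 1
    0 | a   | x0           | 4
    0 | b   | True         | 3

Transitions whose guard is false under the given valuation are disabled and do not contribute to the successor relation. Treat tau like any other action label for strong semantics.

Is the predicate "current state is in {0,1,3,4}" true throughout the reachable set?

Answer: INVARIANT HOLDS

Trace:
Inv-set: {0,1,3,4}
Reach set: {0,1,3,4}
  0: ✓
  1: ✓
  3: ✓
  4: ✓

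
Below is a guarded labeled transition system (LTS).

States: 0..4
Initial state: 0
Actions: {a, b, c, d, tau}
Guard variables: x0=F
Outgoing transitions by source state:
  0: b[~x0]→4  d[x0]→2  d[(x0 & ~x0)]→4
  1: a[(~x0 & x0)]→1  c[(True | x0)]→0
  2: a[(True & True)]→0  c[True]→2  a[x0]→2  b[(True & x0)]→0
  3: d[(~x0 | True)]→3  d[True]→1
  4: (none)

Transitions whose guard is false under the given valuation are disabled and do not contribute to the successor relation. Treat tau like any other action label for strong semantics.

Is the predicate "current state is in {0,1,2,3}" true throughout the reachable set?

Inv-set: {0,1,2,3}
Reach set: {0,4}
  0: ✓
  4: ✗ unsafe
reach 4 via b — violates

Answer: INVARIANT VIOLATED at state 4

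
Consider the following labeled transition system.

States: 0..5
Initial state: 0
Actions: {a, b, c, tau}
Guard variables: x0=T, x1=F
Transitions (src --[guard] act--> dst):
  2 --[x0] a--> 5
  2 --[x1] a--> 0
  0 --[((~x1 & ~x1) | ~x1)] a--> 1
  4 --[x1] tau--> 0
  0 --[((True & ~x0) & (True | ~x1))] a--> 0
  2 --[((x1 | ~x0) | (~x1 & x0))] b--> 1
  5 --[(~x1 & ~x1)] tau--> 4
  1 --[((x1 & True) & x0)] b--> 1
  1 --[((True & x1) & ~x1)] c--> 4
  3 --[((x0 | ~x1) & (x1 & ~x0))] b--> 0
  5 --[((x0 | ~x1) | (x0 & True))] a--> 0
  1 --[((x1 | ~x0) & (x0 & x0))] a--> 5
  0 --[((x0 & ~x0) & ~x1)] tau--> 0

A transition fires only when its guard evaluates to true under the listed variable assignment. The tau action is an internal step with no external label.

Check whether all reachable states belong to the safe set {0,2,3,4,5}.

Answer: INVARIANT VIOLATED at state 1

Analysis:
Inv-set: {0,2,3,4,5}
Reach set: {0,1}
  0: safe
  1: ✗ unsafe
counterexample path to 1: a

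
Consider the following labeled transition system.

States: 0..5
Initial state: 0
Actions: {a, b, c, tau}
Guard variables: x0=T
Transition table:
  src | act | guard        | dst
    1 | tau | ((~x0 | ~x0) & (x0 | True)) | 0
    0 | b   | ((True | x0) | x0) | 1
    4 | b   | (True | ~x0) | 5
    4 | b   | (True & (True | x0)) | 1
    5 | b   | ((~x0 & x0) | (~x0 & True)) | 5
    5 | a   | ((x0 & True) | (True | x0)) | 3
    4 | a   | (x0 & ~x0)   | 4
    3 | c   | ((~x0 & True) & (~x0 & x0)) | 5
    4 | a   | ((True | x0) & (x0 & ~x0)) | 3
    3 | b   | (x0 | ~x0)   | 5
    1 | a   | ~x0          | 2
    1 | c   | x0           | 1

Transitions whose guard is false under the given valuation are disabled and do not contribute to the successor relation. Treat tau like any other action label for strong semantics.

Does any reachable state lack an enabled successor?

Reachable = {0,1}
  0: b→1  [1 exit(s)]
  1: c→1  [1 exit(s)]

Answer: DEADLOCK-FREE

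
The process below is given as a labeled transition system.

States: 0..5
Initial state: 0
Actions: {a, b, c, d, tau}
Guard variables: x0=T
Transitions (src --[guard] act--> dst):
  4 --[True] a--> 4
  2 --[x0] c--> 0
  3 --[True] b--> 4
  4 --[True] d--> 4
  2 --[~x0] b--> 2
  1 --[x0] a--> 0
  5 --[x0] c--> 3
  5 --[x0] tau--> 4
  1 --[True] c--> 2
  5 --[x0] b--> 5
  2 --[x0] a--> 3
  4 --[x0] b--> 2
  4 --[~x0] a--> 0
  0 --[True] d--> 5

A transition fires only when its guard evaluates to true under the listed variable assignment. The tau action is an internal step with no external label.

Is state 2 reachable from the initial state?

12 transition(s) survive guard evaluation.
Layer 0: {0}
Layer 1: {5}  cumulative {0,5}
Layer 2: {3,4}  cumulative {0,3,4,5}
Layer 3: {2}  cumulative {0,2,3,4,5}
Reach set: {0,2,3,4,5}
Path to 2: d·tau·b

Answer: REACHABLE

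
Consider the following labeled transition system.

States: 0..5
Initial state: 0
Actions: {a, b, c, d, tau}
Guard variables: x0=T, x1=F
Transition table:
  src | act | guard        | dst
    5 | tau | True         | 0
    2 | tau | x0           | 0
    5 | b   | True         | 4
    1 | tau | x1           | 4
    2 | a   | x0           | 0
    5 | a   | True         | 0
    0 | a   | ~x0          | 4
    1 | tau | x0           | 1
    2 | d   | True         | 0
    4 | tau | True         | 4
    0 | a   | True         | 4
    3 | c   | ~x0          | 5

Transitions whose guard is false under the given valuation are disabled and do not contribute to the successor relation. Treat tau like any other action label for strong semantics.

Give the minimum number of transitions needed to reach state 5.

BFS to 5:
  Layer 0: {0}
  Layer 1: {4}
5 never appears.

Answer: UNREACHABLE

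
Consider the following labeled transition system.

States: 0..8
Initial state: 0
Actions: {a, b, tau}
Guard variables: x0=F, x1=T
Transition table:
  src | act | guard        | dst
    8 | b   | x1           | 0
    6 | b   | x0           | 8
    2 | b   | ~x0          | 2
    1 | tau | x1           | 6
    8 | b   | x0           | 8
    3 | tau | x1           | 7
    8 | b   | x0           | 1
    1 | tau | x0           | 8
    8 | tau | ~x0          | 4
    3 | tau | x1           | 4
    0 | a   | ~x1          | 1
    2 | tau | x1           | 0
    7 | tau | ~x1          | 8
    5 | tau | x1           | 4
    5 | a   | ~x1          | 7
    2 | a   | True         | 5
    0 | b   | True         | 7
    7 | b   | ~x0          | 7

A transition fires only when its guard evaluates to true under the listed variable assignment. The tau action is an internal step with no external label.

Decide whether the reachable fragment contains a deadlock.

Reachable = {0,7}
  0: b→7  [deg 1]
  7: b→7  [deg 1]

Answer: DEADLOCK-FREE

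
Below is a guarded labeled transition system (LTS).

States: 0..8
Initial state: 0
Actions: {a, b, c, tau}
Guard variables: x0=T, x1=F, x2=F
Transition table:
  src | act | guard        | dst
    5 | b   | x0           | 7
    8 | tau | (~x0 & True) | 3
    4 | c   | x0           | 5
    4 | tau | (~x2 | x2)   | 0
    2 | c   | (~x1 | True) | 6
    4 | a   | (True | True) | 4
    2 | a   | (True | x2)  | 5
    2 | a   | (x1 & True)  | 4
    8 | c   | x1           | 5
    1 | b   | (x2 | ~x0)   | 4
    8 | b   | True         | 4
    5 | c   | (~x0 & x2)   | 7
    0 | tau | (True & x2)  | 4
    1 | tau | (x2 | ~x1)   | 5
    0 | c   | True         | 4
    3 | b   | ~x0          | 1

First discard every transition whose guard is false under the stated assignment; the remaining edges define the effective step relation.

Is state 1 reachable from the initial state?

9 transition(s) survive guard evaluation.
L0 = {0}
L1 = {4}  cumulative {0,4}
L2 = {5}  cumulative {0,4,5}
L3 = {7}  cumulative {0,4,5,7}
R = {0,4,5,7}

Answer: UNREACHABLE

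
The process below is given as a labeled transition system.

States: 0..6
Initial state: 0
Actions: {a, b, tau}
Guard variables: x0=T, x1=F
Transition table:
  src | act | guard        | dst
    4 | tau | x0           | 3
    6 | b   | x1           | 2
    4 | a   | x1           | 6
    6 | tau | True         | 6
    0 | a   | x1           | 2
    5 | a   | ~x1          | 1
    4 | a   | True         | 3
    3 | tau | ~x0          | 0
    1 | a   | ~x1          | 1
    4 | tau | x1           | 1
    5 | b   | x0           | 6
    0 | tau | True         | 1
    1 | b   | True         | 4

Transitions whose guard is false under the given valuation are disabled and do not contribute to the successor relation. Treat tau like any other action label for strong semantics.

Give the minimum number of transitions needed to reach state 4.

Answer: 2

Analysis:
Layered search for 4:
  Layer 0: {0}
  Layer 1: {1}
  Layer 2: {4}
first hit 4 at d=2 via tau·b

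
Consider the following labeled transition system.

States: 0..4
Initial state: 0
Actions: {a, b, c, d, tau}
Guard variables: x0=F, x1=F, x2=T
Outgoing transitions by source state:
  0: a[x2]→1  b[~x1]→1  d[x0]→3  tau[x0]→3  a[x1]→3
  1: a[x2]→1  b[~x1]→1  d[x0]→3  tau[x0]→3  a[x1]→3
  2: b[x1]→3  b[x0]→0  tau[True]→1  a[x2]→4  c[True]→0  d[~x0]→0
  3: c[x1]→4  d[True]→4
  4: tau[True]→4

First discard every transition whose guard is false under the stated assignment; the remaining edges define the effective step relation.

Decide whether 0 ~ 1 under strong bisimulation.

Compute ~ classes (split until stable):
  π0 = {{0,1,2,3,4}}
  π1 = {{0,1},{2},{3},{4}}
stable after 2 split(s): 4 block(s)
0∈{0,1}, 1∈{0,1}

Answer: BISIMILAR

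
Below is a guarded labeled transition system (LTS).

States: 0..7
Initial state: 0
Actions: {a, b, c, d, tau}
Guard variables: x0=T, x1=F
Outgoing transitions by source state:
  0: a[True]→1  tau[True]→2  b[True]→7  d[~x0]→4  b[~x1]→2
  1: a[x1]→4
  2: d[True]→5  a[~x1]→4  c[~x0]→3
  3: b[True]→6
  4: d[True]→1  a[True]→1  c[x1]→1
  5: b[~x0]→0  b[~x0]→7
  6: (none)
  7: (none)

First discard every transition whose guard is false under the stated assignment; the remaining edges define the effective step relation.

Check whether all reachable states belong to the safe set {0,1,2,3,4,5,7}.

Answer: INVARIANT HOLDS

Trace:
Safe = {0,1,2,3,4,5,7}
Reachable = {0,1,2,4,5,7}
  0: safe
  1: safe
  2: safe
  4: safe
  5: safe
  7: safe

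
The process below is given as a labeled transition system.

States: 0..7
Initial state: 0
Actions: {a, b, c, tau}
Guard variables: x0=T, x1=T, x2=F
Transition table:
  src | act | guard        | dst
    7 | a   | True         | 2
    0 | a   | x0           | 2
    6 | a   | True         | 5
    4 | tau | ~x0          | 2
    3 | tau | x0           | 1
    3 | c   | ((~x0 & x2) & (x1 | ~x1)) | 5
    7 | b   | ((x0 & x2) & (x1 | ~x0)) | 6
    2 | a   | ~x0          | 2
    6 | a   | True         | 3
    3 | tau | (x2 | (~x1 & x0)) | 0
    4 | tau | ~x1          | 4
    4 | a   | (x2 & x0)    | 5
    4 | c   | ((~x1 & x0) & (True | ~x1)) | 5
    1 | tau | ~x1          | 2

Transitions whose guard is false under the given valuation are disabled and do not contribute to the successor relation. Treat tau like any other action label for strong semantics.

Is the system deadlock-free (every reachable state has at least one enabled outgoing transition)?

Answer: DEADLOCK at state 2

Analysis:
R = {0,2}
  0: a→2  [1 out]
  2: ∅  [no exit]
Path to 2: a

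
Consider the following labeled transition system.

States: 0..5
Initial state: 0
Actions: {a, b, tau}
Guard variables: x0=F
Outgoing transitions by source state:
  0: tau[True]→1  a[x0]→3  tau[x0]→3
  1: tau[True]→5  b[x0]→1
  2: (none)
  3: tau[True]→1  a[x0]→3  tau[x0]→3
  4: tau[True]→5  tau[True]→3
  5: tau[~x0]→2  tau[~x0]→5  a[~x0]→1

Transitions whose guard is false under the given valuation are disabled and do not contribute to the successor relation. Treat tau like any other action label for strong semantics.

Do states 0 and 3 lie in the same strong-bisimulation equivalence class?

Answer: BISIMILAR

Working:
Compute ~ classes (split until stable):
  π0 = {{0,1,2,3,4,5}}
  π1 = {{0,1,3,4},{2},{5}}
  π2 = {{0,3},{1},{2},{4},{5}}
5 equivalence class(es) (converged in 3)
class of 0: {0,3}; class of 3: {0,3}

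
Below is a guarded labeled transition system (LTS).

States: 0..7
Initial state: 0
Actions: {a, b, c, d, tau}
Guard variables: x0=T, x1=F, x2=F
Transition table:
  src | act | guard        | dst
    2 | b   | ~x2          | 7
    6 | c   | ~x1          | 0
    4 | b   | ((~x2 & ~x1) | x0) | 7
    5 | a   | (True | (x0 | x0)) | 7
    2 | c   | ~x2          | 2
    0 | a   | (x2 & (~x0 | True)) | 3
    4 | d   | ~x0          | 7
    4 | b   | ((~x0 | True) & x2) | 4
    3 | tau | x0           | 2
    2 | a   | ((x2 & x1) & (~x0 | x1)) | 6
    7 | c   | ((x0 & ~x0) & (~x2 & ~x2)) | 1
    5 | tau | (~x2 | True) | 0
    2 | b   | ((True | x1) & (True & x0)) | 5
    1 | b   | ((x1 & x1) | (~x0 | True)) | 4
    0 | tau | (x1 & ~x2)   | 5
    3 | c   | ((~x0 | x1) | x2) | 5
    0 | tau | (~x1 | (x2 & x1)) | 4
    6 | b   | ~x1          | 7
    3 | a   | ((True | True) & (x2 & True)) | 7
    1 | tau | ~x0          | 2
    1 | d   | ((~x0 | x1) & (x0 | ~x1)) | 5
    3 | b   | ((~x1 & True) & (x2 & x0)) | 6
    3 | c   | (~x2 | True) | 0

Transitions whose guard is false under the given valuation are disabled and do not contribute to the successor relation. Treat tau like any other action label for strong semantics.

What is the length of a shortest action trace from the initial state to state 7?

Answer: 2

Analysis:
Breadth-first toward 7:
  L0 = {0}
  L1 = {4}
  L2 = {7}
depth(7)=2, e.g. tau·b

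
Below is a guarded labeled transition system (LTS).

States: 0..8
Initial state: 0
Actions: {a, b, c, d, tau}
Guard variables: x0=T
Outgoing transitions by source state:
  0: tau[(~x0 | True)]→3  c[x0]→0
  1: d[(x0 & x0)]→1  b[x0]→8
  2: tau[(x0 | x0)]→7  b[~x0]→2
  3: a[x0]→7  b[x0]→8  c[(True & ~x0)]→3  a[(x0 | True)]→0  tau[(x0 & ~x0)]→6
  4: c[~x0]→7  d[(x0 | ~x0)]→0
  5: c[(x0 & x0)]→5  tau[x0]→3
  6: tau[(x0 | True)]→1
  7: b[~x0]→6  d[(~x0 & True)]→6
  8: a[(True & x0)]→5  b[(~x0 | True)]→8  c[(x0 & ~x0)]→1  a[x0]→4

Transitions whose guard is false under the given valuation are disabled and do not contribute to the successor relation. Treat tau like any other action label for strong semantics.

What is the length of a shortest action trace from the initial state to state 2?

Answer: UNREACHABLE

Analysis:
BFS to 2:
  depth 0: {0}
  depth 1: {3}
  depth 2: {7,8}
  depth 3: {4,5}
2 never appears.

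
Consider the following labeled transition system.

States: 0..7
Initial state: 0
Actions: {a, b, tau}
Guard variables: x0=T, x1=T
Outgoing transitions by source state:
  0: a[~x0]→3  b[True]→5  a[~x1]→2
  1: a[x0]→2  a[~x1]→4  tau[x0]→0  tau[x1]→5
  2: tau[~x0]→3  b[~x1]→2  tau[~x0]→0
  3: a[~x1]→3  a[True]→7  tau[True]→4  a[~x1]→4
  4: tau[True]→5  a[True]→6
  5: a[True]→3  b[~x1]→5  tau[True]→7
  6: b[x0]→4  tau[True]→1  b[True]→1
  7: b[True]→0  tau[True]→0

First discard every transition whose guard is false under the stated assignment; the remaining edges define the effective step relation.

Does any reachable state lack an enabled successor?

Reachable = {0,1,2,3,4,5,6,7}
  0: b→5  [1 exit(s)]
  1: a→2  tau→0  tau→5  [3 exit(s)]
  2: ∅  [deadlock]
  3: a→7  tau→4  [2 exit(s)]
  4: a→6  tau→5  [2 exit(s)]
  5: a→3  tau→7  [2 exit(s)]
  6: b→1  b→4  tau→1  [3 exit(s)]
  7: b→0  tau→0  [2 exit(s)]
witness 2: b·a·tau·a·b·a

Answer: DEADLOCK at state 2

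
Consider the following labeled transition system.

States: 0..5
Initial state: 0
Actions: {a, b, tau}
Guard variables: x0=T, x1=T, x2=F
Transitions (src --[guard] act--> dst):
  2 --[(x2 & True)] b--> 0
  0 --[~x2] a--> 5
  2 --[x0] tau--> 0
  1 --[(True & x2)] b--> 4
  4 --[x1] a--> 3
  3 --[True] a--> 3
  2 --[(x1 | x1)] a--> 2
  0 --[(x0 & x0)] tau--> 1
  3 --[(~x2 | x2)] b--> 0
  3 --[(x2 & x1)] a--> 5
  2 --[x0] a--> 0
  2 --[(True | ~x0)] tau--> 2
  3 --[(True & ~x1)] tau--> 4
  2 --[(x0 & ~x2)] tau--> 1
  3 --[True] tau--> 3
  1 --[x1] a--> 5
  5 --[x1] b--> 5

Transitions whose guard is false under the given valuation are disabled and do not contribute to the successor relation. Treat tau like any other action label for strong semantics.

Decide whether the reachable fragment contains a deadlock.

R = {0,1,5}
  0: a→5  tau→1  [2 exit(s)]
  1: a→5  [1 exit(s)]
  5: b→5  [1 exit(s)]

Answer: DEADLOCK-FREE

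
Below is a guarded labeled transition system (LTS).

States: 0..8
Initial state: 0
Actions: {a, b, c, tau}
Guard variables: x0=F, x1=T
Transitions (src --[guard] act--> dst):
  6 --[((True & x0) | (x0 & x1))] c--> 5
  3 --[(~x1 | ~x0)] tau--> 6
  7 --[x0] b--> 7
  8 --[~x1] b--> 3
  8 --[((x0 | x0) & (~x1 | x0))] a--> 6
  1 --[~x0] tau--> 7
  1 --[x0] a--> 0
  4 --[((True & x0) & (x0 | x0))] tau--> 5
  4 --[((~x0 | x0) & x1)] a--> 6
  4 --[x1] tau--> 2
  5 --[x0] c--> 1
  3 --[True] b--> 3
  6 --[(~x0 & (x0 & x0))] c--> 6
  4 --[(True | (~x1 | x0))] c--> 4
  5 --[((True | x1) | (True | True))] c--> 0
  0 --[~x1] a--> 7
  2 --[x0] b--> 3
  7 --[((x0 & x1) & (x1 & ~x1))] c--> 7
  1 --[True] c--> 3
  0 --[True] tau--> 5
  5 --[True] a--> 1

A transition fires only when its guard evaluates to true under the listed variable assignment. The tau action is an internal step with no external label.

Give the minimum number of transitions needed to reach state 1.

Answer: 2

Working:
BFS to 1:
  Layer 0: {0}
  Layer 1: {5}
  Layer 2: {1}
depth(1)=2, e.g. tau·a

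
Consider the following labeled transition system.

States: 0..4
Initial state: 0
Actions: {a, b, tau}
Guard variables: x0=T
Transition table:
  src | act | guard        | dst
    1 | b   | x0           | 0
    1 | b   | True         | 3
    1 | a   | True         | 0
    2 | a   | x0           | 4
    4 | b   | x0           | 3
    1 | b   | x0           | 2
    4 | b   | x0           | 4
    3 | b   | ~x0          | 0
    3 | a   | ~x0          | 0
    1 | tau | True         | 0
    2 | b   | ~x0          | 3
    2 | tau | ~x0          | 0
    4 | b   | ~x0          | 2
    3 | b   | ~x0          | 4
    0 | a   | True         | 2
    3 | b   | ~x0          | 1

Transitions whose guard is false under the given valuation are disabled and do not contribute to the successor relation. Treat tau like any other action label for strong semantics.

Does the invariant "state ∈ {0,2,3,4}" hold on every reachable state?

Answer: INVARIANT HOLDS

Working:
Inv-set: {0,2,3,4}
Reach set: {0,2,3,4}
  0: ✓
  2: ✓
  3: ✓
  4: ✓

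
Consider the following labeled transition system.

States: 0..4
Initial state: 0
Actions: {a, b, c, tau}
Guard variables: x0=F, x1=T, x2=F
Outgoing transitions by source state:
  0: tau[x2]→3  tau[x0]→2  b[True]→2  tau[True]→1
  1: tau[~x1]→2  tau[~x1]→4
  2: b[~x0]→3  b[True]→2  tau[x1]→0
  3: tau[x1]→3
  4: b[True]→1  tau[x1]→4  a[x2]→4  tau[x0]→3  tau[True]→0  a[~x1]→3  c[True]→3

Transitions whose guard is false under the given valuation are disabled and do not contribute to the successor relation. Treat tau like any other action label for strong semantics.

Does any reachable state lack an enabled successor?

Answer: DEADLOCK at state 1

Working:
Reachable = {0,1,2,3}
  0: b→2  tau→1  [2 exit(s)]
  1: ∅  [STUCK]
  2: b→2  b→3  tau→0  [3 exit(s)]
  3: tau→3  [1 exit(s)]
witness 1: tau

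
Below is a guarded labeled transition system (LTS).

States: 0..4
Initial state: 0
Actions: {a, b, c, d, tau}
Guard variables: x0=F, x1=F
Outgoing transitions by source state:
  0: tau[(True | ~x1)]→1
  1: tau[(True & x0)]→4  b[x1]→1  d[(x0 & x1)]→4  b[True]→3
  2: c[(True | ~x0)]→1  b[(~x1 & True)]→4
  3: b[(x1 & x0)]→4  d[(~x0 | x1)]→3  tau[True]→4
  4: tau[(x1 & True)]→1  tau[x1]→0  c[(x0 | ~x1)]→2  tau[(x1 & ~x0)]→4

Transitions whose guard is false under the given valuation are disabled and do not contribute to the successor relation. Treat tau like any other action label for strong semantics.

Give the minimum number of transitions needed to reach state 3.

BFS to 3:
  Layer 0: {0}
  Layer 1: {1}
  Layer 2: {3}
3 enters at depth 2; path tau·b

Answer: 2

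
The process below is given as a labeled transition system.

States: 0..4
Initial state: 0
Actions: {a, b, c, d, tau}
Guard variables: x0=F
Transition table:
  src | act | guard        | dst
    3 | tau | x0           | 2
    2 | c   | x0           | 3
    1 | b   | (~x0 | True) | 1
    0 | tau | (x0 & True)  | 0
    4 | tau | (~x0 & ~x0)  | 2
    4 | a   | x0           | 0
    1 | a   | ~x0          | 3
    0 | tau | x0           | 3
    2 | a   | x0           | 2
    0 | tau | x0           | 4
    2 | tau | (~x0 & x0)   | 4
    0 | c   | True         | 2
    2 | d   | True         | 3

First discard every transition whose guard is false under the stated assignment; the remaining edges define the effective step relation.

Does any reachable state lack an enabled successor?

Reach set: {0,2,3}
  0: c→2  [1 exit(s)]
  2: d→3  [1 exit(s)]
  3: ∅  [deadlock]
trace reaching 3: c·d

Answer: DEADLOCK at state 3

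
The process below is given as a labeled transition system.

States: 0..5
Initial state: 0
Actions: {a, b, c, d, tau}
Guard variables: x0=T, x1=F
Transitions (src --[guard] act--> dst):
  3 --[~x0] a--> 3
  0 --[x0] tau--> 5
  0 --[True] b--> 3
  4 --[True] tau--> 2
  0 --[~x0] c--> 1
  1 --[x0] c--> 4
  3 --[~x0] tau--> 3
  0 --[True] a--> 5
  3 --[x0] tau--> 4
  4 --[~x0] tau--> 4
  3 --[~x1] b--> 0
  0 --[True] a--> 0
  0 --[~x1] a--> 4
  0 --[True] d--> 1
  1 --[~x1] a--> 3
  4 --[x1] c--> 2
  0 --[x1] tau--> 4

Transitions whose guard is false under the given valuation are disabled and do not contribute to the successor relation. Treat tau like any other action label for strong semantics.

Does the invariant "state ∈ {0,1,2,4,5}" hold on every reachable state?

Safe = {0,1,2,4,5}
Reachable = {0,1,2,3,4,5}
  0: safe
  1: safe
  2: safe
  3: ✗ unsafe
  4: safe
  5: safe
counterexample path to 3: b

Answer: INVARIANT VIOLATED at state 3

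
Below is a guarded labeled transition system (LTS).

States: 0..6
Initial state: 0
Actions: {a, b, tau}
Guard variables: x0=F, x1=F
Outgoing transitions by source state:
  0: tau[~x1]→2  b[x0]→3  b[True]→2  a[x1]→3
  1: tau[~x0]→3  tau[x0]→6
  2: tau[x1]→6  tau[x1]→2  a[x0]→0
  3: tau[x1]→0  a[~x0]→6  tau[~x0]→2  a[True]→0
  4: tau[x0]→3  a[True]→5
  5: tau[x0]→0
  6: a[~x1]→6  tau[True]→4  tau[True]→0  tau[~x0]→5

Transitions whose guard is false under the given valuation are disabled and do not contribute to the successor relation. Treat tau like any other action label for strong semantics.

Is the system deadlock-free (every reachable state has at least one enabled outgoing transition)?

Reach set: {0,2}
  0: b→2  tau→2  [2 exit(s)]
  2: ∅  [deadlock]
Path to 2: tau

Answer: DEADLOCK at state 2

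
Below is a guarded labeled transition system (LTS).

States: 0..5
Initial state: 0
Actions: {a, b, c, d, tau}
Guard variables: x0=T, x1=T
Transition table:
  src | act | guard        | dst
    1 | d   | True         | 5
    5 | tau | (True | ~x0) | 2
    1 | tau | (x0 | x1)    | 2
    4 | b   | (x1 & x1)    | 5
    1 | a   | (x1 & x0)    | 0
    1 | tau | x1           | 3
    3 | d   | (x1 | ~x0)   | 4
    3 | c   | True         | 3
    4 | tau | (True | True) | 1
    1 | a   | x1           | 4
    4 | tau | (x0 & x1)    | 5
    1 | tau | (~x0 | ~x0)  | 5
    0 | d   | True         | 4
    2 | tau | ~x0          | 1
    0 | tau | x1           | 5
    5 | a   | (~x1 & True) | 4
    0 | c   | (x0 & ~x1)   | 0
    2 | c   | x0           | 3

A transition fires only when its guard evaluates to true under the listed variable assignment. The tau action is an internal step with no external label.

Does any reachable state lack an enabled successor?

Answer: DEADLOCK-FREE

Working:
Reach set: {0,1,2,3,4,5}
  0: d→4  tau→5  [deg 2]
  1: a→0  a→4  d→5  tau→2  tau→3  [deg 5]
  2: c→3  [deg 1]
  3: c→3  d→4  [deg 2]
  4: b→5  tau→1  tau→5  [deg 3]
  5: tau→2  [deg 1]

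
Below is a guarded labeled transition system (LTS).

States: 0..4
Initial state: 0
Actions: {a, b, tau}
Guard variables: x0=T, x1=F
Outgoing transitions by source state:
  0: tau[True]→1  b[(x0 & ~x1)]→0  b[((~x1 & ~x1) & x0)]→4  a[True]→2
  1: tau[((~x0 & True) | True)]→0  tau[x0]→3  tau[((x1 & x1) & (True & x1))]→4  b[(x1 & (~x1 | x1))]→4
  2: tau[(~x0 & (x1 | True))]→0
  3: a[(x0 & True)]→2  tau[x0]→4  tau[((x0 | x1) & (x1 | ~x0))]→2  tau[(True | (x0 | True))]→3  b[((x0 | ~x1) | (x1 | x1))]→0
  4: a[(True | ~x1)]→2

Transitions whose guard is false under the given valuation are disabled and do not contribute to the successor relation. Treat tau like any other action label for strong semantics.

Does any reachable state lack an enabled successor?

R = {0,1,2,3,4}
  0: a→2  b→0  b→4  tau→1  [4 out]
  1: tau→0  tau→3  [2 out]
  2: ∅  [no exit]
  3: a→2  b→0  tau→3  tau→4  [4 out]
  4: a→2  [1 out]
trace reaching 2: a

Answer: DEADLOCK at state 2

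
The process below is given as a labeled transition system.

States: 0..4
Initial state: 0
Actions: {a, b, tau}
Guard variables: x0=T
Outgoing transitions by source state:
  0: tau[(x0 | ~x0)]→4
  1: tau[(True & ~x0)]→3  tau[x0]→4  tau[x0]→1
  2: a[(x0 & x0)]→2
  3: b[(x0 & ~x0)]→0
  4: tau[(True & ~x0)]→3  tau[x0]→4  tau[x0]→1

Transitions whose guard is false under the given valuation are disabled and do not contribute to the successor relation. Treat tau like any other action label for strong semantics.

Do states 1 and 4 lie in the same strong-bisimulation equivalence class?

Refine partition for ~:
  P[0] = {{0,1,2,3,4}}
  P[1] = {{0,1,4},{2},{3}}
3 equivalence class(es) (converged in 2)
[1]={0,1,4}  [4]={0,1,4}

Answer: BISIMILAR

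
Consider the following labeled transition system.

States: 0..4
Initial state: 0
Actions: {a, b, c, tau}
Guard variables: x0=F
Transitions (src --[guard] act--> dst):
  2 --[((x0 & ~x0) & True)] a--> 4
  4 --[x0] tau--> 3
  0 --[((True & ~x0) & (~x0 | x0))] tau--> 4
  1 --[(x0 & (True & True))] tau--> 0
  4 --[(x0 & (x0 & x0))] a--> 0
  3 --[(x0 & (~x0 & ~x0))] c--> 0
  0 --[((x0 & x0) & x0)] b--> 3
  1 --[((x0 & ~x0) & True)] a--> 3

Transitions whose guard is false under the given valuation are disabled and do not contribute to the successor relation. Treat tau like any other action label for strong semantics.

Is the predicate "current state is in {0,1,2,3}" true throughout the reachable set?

Allowed set {0,1,2,3}
R = {0,4}
  0: ✓
  4: VIOLATES
reach 4 via tau — violates

Answer: INVARIANT VIOLATED at state 4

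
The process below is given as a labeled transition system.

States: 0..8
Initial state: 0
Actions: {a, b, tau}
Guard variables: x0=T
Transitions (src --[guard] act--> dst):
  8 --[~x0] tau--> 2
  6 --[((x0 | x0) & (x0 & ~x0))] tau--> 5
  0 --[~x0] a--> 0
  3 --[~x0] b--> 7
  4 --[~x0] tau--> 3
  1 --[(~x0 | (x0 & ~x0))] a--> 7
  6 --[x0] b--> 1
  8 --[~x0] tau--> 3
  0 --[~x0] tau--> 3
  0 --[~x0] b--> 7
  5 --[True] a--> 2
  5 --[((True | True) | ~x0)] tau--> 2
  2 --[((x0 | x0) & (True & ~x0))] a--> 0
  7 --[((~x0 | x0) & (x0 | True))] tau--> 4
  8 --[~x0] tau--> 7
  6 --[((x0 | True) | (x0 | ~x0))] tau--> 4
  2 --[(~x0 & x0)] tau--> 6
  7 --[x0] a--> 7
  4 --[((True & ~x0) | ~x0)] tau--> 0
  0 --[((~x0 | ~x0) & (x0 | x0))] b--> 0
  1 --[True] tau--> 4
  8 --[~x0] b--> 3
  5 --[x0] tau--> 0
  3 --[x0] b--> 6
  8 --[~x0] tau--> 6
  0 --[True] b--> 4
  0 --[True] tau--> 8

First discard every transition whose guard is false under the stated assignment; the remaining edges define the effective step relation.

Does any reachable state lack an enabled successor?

Reachable = {0,4,8}
  0: b→4  tau→8  [2 exit(s)]
  4: ∅  [deadlock]
  8: ∅  [deadlock]
Path to 4: b

Answer: DEADLOCK at state 4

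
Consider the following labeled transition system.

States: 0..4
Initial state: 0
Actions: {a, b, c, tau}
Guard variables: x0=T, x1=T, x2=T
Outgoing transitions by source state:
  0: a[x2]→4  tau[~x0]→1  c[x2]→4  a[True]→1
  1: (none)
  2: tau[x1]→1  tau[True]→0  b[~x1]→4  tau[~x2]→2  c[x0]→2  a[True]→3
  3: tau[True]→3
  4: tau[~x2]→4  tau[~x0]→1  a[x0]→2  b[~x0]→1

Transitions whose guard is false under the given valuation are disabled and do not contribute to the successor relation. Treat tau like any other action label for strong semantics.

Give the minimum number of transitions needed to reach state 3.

Answer: 3

Analysis:
Layered search for 3:
  depth 0: {0}
  depth 1: {1,4}
  depth 2: {2}
  depth 3: {3}
depth(3)=3, e.g. a·a·a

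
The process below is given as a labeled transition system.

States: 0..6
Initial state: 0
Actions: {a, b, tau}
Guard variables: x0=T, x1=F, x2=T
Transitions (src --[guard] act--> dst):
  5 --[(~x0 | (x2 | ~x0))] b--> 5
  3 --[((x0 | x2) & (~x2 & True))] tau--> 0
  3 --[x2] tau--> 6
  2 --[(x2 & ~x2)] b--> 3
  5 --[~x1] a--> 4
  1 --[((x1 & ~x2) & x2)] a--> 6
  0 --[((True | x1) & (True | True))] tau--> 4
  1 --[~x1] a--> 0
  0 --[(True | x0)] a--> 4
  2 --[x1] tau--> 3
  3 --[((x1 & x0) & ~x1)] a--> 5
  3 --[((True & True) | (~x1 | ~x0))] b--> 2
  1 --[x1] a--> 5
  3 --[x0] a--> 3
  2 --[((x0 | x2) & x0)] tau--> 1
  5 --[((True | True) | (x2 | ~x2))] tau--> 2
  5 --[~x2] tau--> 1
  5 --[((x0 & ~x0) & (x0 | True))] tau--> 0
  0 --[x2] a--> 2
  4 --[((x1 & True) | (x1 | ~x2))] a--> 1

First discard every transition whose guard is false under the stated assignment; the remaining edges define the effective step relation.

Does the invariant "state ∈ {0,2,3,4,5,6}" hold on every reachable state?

Answer: INVARIANT VIOLATED at state 1

Analysis:
Inv-set: {0,2,3,4,5,6}
R = {0,1,2,4}
  0: safe
  1: VIOLATES
  2: safe
  4: safe
counterexample path to 1: a·tau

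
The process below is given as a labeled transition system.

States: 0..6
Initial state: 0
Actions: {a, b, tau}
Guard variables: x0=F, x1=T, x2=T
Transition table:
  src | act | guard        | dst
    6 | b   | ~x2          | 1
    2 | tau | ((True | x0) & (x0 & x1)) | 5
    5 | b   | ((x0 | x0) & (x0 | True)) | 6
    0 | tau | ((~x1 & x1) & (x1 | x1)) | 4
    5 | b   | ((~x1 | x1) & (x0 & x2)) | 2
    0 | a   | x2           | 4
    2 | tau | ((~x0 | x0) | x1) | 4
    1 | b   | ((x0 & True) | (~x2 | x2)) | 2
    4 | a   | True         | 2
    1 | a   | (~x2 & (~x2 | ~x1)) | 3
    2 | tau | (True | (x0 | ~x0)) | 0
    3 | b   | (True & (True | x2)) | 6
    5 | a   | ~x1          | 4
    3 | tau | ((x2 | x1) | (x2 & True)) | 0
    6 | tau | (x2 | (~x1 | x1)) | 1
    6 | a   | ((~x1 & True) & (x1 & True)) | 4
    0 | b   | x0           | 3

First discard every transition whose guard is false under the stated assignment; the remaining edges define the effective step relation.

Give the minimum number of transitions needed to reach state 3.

Answer: UNREACHABLE

Analysis:
Breadth-first toward 3:
  Layer 0: {0}
  Layer 1: {4}
  Layer 2: {2}
3 never appears.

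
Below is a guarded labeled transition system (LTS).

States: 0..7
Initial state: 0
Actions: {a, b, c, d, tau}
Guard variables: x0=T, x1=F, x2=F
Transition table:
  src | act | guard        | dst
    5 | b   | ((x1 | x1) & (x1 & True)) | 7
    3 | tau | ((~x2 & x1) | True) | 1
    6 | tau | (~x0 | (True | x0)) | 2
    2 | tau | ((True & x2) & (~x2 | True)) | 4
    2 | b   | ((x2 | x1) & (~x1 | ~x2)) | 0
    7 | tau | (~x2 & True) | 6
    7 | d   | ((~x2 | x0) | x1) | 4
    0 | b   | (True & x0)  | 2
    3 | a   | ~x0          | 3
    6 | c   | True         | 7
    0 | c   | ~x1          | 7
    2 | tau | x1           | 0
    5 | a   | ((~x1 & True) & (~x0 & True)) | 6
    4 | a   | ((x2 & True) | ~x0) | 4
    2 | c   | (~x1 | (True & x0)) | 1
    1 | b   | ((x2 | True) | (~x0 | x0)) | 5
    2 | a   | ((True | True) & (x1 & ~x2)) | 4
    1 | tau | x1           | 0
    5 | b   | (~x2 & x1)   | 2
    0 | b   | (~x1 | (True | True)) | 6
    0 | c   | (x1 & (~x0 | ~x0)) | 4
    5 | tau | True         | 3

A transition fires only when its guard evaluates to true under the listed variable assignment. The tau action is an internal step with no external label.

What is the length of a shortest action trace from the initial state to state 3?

Answer: 4

Analysis:
Breadth-first toward 3:
  Layer 0: {0}
  Layer 1: {2,6,7}
  Layer 2: {1,4}
  Layer 3: {5}
  Layer 4: {3}
first hit 3 at d=4 via b·c·b·tau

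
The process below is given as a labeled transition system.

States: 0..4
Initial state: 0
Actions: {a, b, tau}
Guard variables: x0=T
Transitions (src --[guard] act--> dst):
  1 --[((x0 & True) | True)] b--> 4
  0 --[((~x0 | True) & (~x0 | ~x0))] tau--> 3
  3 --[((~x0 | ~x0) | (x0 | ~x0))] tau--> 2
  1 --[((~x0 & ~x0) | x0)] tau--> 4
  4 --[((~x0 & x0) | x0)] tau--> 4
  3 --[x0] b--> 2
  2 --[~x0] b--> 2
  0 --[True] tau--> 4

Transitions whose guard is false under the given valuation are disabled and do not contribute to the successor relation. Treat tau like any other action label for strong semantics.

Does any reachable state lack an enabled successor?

R = {0,4}
  0: tau→4  [deg 1]
  4: tau→4  [deg 1]

Answer: DEADLOCK-FREE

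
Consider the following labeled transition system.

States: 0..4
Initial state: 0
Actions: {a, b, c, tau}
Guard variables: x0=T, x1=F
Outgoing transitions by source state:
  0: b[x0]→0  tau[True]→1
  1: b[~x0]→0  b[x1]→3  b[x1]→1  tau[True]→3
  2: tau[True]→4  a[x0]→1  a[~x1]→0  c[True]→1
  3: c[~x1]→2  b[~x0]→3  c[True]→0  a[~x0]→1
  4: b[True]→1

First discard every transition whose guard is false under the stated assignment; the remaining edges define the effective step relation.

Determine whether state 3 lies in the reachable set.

After dropping false guards: 10 live edges.
depth 0: {0}
depth 1: {1}  cumulative {0,1}
depth 2: {3}  cumulative {0,1,3}
depth 3: {2}  cumulative {0,1,2,3}
depth 4: {4}  cumulative {0,1,2,3,4}
R = {0,1,2,3,4}
witness 3: tau·tau

Answer: REACHABLE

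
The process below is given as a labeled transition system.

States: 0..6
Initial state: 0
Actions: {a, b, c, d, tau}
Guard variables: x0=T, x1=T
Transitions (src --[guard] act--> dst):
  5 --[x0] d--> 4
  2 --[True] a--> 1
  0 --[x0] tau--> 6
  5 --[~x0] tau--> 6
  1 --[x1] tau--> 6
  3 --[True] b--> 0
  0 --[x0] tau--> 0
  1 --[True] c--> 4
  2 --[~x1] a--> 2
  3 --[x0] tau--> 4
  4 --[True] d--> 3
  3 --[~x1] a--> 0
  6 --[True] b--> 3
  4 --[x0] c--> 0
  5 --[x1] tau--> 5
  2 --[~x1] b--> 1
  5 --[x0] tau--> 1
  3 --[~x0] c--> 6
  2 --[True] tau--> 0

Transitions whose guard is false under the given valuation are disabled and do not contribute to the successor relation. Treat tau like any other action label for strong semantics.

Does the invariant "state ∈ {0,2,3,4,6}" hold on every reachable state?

Allowed set {0,2,3,4,6}
Reach set: {0,3,4,6}
  0: safe
  3: safe
  4: safe
  6: safe

Answer: INVARIANT HOLDS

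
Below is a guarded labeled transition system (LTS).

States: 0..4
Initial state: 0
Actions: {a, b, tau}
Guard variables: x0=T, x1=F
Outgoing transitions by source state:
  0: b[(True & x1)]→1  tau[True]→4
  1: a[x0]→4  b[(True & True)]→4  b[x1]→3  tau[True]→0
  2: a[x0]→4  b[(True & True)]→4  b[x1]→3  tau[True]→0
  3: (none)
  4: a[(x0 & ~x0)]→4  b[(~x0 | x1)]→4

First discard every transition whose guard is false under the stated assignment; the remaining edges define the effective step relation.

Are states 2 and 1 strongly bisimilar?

Answer: BISIMILAR

Trace:
Compute ~ classes (split until stable):
  round 0: {{0,1,2,3,4}}
  round 1: {{0},{1,2},{3,4}}
3 equivalence class(es) (converged in 2)
2∈{1,2}, 1∈{1,2}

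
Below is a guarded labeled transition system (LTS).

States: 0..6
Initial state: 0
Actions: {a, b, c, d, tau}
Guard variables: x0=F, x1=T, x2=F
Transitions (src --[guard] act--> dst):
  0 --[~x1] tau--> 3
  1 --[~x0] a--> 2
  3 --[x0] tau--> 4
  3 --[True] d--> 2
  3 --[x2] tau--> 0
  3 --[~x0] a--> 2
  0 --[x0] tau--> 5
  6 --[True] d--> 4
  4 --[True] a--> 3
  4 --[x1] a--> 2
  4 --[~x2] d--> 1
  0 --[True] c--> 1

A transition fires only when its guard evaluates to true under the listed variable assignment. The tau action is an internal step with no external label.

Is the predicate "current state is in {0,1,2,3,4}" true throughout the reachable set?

Inv-set: {0,1,2,3,4}
R = {0,1,2}
  0: ✓
  1: ✓
  2: ✓

Answer: INVARIANT HOLDS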